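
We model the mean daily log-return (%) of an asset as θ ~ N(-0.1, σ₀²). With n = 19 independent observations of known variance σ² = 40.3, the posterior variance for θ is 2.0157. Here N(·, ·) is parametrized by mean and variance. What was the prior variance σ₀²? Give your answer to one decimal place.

For the Normal–Normal model with known σ², precisions add: τ_n = τ₀ + n/σ².
So 1/σ₀² = 1/2.0157 − 19/40.3 = 0.496106 − 0.471464 = 0.024642.
Hence σ₀² = 1/0.024642 ≈ 40.6.

σ₀² = 40.6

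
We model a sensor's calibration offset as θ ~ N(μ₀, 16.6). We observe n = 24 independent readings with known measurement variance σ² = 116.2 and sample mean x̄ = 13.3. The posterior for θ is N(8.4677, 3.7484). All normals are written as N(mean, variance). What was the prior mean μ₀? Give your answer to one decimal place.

With known observation variance, the Normal–Normal posterior has precision τ_n = τ₀ + n/σ² and mean μ_n = (τ₀μ₀ + (n/σ²)x̄)/τ_n.
Here τ₀ = 1/16.6 = 0.060241 and τ_data = 24/116.2 = 0.206540, so τ_n = 0.266781.
Rearranging for μ₀: μ₀ = (μ_n·τ_n − τ_data·x̄)/τ₀ = (8.4677·0.266781 − 0.206540·13.3) / 0.060241 = -0.487961/0.060241 ≈ -8.1.

μ₀ = -8.1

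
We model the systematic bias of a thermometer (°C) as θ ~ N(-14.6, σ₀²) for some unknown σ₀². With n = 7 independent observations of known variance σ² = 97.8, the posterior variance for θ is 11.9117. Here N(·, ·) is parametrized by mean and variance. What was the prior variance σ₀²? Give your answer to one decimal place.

Posterior precision equals prior precision plus data precision: 1/σ_n² = 1/σ₀² + n/σ².
So 1/σ₀² = 1/11.9117 − 7/97.8 = 0.083951 − 0.071575 = 0.012376.
Hence σ₀² = 1/0.012376 ≈ 80.8.

σ₀² = 80.8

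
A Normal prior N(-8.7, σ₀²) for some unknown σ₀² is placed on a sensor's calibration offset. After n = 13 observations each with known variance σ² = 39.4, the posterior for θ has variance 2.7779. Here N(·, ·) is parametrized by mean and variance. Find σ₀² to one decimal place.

For the Normal–Normal model with known σ², precisions add: τ_n = τ₀ + n/σ².
So 1/σ₀² = 1/2.7779 − 13/39.4 = 0.359984 − 0.329949 = 0.030035.
Hence σ₀² = 1/0.030035 ≈ 33.3.

σ₀² = 33.3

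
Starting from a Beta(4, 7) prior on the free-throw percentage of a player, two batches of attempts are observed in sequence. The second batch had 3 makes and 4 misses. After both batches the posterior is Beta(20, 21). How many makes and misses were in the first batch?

Because Beta–binomial updating is additive in the counts, the combined data contributed (α_post−α_prior, β_post−β_prior) successes and failures.
Total across both batches: 20−4=16 makes, 21−7=14 misses.
Subtract the second batch: 16−3=13 makes and 14−4=10 misses.

13 makes and 10 misses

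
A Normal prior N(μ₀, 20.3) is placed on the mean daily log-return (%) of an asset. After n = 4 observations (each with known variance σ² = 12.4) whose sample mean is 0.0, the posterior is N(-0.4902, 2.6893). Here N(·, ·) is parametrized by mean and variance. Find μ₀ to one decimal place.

μ₀ = -3.7

The posterior mean is a precision-weighted average: μ_n = (τ₀μ₀ + τ_data·x̄)/(τ₀+τ_data), with τ₀=1/σ₀² and τ_data=n/σ².
Here τ₀ = 1/20.3 = 0.049261 and τ_data = 4/12.4 = 0.322581, so τ_n = 0.371842.
Rearranging for μ₀: μ₀ = (μ_n·τ_n − τ_data·x̄)/τ₀ = (-0.4902·0.371842 − 0.322581·0.0) / 0.049261 = -0.182277/0.049261 ≈ -3.7.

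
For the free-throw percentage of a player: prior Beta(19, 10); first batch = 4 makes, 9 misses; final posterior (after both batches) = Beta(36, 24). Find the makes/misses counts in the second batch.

Because Beta–binomial updating is additive in the counts, the combined data contributed (α_post−α_prior, β_post−β_prior) successes and failures.
Total across both batches: 36−19=17 makes, 24−10=14 misses.
Subtract the first batch: 17−4=13 makes and 14−9=5 misses.

13 makes and 5 misses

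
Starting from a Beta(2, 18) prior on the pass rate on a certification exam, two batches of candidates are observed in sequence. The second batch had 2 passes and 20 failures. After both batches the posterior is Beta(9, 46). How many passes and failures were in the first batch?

5 passes and 8 failures

Sequential conjugate updates are equivalent to a single update on the pooled data, so total successes = posterior α − prior α and total failures = posterior β − prior β.
Total across both batches: 9−2=7 passes, 46−18=28 failures.
Subtract the second batch: 7−2=5 passes and 28−20=8 failures.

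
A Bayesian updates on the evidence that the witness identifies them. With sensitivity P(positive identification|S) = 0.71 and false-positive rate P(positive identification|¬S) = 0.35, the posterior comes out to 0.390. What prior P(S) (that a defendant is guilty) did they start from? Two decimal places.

In odds form, posterior odds = prior odds × likelihood ratio, so prior odds = posterior odds ÷ LR.
Posterior odds = 0.390/(1−0.390) = 0.6393. LR = 0.71/0.35 = 2.0286.
Prior odds = 0.6393/2.0286 = 0.3151, so P(S) = 0.3151/(1+0.3151) ≈ 0.24.

P(S) = 0.24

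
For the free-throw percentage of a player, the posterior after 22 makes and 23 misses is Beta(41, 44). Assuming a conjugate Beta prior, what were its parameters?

Beta(19, 21)

Under Beta–binomial conjugacy the posterior parameters are (a+s, b+f).
Subtract the data counts: 41−22=19, 44−23=21.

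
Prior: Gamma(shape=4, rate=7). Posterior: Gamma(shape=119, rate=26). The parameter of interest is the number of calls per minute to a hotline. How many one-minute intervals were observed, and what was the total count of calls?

A Gamma(α, β) prior (rate parametrization) on a Poisson rate with n observations summing to S gives posterior Gamma(α+S, β+n).
Matching: Σxᵢ = 119 − 4 = 115 and n = 26 − 7 = 19.

n = 19 one-minute intervals with total 115 calls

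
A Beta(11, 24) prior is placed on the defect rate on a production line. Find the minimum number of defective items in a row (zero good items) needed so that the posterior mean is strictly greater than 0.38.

k = 4

After k defective items and 0 good items the posterior is Beta(11+k, 24), with mean (11+k)/(11+24+k).
Set (11+k)/(35+k) > 0.38 and solve: k > (0.38·35 − 11)/(1 − 0.38) = 3.710.
The smallest integer exceeding 3.710 is 4.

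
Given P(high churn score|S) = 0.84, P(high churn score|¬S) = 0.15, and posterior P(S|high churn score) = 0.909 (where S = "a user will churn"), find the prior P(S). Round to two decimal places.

Bayes' rule in odds form gives O(S|E) = O(S)·[P(E|S)/P(E|¬S)], hence O(S) = O(S|E)/LR.
Posterior odds = 0.909/(1−0.909) = 9.9890. LR = 0.84/0.15 = 5.6000.
Prior odds = 9.9890/5.6000 = 1.7838, so P(S) = 1.7838/(1+1.7838) ≈ 0.64.

P(S) = 0.64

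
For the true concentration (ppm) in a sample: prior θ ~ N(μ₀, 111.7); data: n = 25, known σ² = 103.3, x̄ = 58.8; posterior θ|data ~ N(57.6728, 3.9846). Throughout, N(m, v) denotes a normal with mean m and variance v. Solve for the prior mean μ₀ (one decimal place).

With known observation variance, the Normal–Normal posterior has precision τ_n = τ₀ + n/σ² and mean μ_n = (τ₀μ₀ + (n/σ²)x̄)/τ_n.
Here τ₀ = 1/111.7 = 0.008953 and τ_data = 25/103.3 = 0.242014, so τ_n = 0.250967.
Rearranging for μ₀: μ₀ = (μ_n·τ_n − τ_data·x̄)/τ₀ = (57.6728·0.250967 − 0.242014·58.8) / 0.008953 = 0.243546/0.008953 ≈ 27.2.

μ₀ = 27.2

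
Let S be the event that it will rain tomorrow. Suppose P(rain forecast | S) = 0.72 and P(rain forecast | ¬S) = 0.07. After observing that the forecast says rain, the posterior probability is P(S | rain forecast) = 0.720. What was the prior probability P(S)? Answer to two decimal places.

P(S) = 0.20

In odds form, posterior odds = prior odds × likelihood ratio, so prior odds = posterior odds ÷ LR.
Posterior odds = 0.720/(1−0.720) = 2.5714. LR = 0.72/0.07 = 10.2857.
Prior odds = 2.5714/10.2857 = 0.2500, so P(S) = 0.2500/(1+0.2500) ≈ 0.20.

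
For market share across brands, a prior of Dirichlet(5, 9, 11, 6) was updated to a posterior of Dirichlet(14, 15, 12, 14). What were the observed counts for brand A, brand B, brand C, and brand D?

For a Dirichlet(α) prior with multinomial counts c, the posterior is Dirichlet(α + c) componentwise.
Counts are posterior − prior componentwise: 14−5=9, 15−9=6, 12−11=1, 14−6=8.

counts (9, 6, 1, 8)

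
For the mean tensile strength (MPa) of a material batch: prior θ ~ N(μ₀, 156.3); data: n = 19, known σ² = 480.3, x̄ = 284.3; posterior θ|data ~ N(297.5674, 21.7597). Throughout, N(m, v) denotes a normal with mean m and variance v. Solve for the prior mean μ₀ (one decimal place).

μ₀ = 379.6

The posterior mean is a precision-weighted average: μ_n = (τ₀μ₀ + τ_data·x̄)/(τ₀+τ_data), with τ₀=1/σ₀² and τ_data=n/σ².
Here τ₀ = 1/156.3 = 0.006398 and τ_data = 19/480.3 = 0.039559, so τ_n = 0.045957.
Rearranging for μ₀: μ₀ = (μ_n·τ_n − τ_data·x̄)/τ₀ = (297.5674·0.045957 − 0.039559·284.3) / 0.006398 = 2.428681/0.006398 ≈ 379.6.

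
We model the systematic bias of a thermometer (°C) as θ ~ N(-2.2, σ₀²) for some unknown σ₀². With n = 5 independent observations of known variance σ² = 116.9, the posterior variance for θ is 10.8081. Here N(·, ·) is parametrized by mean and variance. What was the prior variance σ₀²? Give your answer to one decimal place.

Posterior precision equals prior precision plus data precision: 1/σ_n² = 1/σ₀² + n/σ².
So 1/σ₀² = 1/10.8081 − 5/116.9 = 0.092523 − 0.042772 = 0.049751.
Hence σ₀² = 1/0.049751 ≈ 20.1.

σ₀² = 20.1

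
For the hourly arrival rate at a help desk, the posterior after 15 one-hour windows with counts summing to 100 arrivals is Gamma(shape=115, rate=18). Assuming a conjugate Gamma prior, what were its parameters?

Gamma–Poisson conjugacy: posterior shape = α + Σxᵢ, posterior rate = β + n.
So α = 115 − 100 = 15 and β = 18 − 15 = 3.

Gamma(shape=15, rate=3)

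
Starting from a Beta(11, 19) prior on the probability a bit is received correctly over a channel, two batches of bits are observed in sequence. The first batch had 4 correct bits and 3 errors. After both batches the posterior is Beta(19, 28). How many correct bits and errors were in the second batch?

Sequential conjugate updates are equivalent to a single update on the pooled data, so total successes = posterior α − prior α and total failures = posterior β − prior β.
Total across both batches: 19−11=8 correct bits, 28−19=9 errors.
Subtract the first batch: 8−4=4 correct bits and 9−3=6 errors.

4 correct bits and 6 errors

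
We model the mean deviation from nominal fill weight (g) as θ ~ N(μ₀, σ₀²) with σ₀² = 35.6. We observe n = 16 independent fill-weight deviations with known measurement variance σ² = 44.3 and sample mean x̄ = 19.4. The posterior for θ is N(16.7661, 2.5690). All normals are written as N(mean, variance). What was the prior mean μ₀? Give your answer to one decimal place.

μ₀ = -17.1

The posterior mean is a precision-weighted average: μ_n = (τ₀μ₀ + τ_data·x̄)/(τ₀+τ_data), with τ₀=1/σ₀² and τ_data=n/σ².
Here τ₀ = 1/35.6 = 0.028090 and τ_data = 16/44.3 = 0.361174, so τ_n = 0.389264.
Rearranging for μ₀: μ₀ = (μ_n·τ_n − τ_data·x̄)/τ₀ = (16.7661·0.389264 − 0.361174·19.4) / 0.028090 = -0.480336/0.028090 ≈ -17.1.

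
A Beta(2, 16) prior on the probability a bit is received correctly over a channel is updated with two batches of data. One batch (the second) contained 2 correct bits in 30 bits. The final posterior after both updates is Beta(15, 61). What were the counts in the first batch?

Sequential conjugate updates are equivalent to a single update on the pooled data, so total successes = posterior α − prior α and total failures = posterior β − prior β.
Total across both batches: 15−2=13 correct bits, 61−16=45 errors.
Subtract the second batch: 13−2=11 correct bits and 45−28=17 errors.

11 correct bits and 17 errors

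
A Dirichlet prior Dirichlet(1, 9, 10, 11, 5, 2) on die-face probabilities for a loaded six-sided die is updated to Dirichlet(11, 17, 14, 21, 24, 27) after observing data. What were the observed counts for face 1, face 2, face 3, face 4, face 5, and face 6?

counts (10, 8, 4, 10, 19, 25)

For a Dirichlet(α) prior with multinomial counts c, the posterior is Dirichlet(α + c) componentwise.
Counts are posterior − prior componentwise: 11−1=10, 17−9=8, 14−10=4, 21−11=10, 24−5=19, 27−2=25.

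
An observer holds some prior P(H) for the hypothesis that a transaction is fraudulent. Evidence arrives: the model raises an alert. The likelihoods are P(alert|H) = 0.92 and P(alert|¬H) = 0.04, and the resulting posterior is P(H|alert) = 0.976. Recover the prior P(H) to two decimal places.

Bayes' rule in odds form gives O(H|E) = O(H)·[P(E|H)/P(E|¬H)], hence O(H) = O(H|E)/LR.
Posterior odds = 0.976/(1−0.976) = 40.6667. LR = 0.92/0.04 = 23.0000.
Prior odds = 40.6667/23.0000 = 1.7681, so P(H) = 1.7681/(1+1.7681) ≈ 0.64.

P(H) = 0.64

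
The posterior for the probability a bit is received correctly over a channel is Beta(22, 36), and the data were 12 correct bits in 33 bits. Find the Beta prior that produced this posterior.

Beta(10, 15)

Under Beta–binomial conjugacy the posterior parameters are (α+s, β+f).
So α = 22 − 12 = 10 and β = 36 − 21 = 15.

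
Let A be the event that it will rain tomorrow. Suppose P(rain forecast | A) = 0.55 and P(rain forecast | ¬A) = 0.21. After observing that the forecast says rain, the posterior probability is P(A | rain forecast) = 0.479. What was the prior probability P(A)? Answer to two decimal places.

In odds form, posterior odds = prior odds × likelihood ratio, so prior odds = posterior odds ÷ LR.
Posterior odds = 0.479/(1−0.479) = 0.9194. LR = 0.55/0.21 = 2.6190.
Prior odds = 0.9194/2.6190 = 0.3511, so P(A) = 0.3511/(1+0.3511) ≈ 0.26.

P(A) = 0.26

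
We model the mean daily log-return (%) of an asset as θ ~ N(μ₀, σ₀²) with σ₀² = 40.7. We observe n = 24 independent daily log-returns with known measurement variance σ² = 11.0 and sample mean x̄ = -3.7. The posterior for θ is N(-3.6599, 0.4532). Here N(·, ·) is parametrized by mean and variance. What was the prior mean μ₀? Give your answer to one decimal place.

With known observation variance, the Normal–Normal posterior has precision τ_n = τ₀ + n/σ² and mean μ_n = (τ₀μ₀ + (n/σ²)x̄)/τ_n.
Here τ₀ = 1/40.7 = 0.024570 and τ_data = 24/11.0 = 2.181818, so τ_n = 2.206388.
Rearranging for μ₀: μ₀ = (μ_n·τ_n − τ_data·x̄)/τ₀ = (-3.6599·2.206388 − 2.181818·-3.7) / 0.024570 = -0.002433/0.024570 ≈ -0.1.

μ₀ = -0.1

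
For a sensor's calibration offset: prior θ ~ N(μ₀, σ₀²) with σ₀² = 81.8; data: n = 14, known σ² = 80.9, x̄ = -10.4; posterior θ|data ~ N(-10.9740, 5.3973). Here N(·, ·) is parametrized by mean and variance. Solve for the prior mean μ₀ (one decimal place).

With known observation variance, the Normal–Normal posterior has precision τ_n = τ₀ + n/σ² and mean μ_n = (τ₀μ₀ + (n/σ²)x̄)/τ_n.
Here τ₀ = 1/81.8 = 0.012225 and τ_data = 14/80.9 = 0.173053, so τ_n = 0.185278.
Rearranging for μ₀: μ₀ = (μ_n·τ_n − τ_data·x̄)/τ₀ = (-10.9740·0.185278 − 0.173053·-10.4) / 0.012225 = -0.233490/0.012225 ≈ -19.1.

μ₀ = -19.1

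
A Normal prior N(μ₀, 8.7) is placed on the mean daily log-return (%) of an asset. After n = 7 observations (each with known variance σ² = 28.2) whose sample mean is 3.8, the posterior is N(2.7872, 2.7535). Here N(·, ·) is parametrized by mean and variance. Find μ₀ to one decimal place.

μ₀ = 0.6

With known observation variance, the Normal–Normal posterior has precision τ_n = τ₀ + n/σ² and mean μ_n = (τ₀μ₀ + (n/σ²)x̄)/τ_n.
Here τ₀ = 1/8.7 = 0.114943 and τ_data = 7/28.2 = 0.248227, so τ_n = 0.363170.
Rearranging for μ₀: μ₀ = (μ_n·τ_n − τ_data·x̄)/τ₀ = (2.7872·0.363170 − 0.248227·3.8) / 0.114943 = 0.068965/0.114943 ≈ 0.6.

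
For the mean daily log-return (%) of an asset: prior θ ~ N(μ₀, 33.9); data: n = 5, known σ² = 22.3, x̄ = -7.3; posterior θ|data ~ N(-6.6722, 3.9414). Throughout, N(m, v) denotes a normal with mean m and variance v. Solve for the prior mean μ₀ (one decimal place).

The posterior mean is a precision-weighted average: μ_n = (τ₀μ₀ + τ_data·x̄)/(τ₀+τ_data), with τ₀=1/σ₀² and τ_data=n/σ².
Here τ₀ = 1/33.9 = 0.029499 and τ_data = 5/22.3 = 0.224215, so τ_n = 0.253714.
Rearranging for μ₀: μ₀ = (μ_n·τ_n − τ_data·x̄)/τ₀ = (-6.6722·0.253714 − 0.224215·-7.3) / 0.029499 = -0.056061/0.029499 ≈ -1.9.

μ₀ = -1.9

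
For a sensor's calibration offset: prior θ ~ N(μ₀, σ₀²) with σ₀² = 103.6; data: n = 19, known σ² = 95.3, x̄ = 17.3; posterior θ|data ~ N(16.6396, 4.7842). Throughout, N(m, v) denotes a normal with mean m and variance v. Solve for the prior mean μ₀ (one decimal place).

The posterior mean is a precision-weighted average: μ_n = (τ₀μ₀ + τ_data·x̄)/(τ₀+τ_data), with τ₀=1/σ₀² and τ_data=n/σ².
Here τ₀ = 1/103.6 = 0.009653 and τ_data = 19/95.3 = 0.199370, so τ_n = 0.209023.
Rearranging for μ₀: μ₀ = (μ_n·τ_n − τ_data·x̄)/τ₀ = (16.6396·0.209023 − 0.199370·17.3) / 0.009653 = 0.028958/0.009653 ≈ 3.0.

μ₀ = 3.0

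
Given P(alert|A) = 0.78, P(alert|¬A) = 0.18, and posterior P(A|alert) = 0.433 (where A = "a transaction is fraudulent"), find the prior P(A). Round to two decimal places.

P(A) = 0.15

In odds form, posterior odds = prior odds × likelihood ratio, so prior odds = posterior odds ÷ LR.
Posterior odds = 0.433/(1−0.433) = 0.7637. LR = 0.78/0.18 = 4.3333.
Prior odds = 0.7637/4.3333 = 0.1762, so P(A) = 0.1762/(1+0.1762) ≈ 0.15.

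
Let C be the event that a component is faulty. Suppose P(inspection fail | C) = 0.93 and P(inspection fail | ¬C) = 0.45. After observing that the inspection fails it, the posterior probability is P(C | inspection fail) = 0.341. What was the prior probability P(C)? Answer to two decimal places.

P(C) = 0.20

In odds form, posterior odds = prior odds × likelihood ratio, so prior odds = posterior odds ÷ LR.
Posterior odds = 0.341/(1−0.341) = 0.5175. LR = 0.93/0.45 = 2.0667.
Prior odds = 0.5175/2.0667 = 0.2504, so P(C) = 0.2504/(1+0.2504) ≈ 0.20.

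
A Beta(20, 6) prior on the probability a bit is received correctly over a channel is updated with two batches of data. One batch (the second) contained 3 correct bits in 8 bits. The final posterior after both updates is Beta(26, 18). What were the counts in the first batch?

Sequential conjugate updates are equivalent to a single update on the pooled data, so total successes = posterior α − prior α and total failures = posterior β − prior β.
Total across both batches: 26−20=6 correct bits, 18−6=12 errors.
Subtract the second batch: 6−3=3 correct bits and 12−5=7 errors.

3 correct bits and 7 errors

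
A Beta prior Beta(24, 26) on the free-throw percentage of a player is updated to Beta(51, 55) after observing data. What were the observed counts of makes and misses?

27 makes and 29 misses

A Beta(a, b) prior with s successes and f failures in binomial data gives a Beta(a+s, b+f) posterior.
Match parameters: s=51−24=27, f=55−26=29.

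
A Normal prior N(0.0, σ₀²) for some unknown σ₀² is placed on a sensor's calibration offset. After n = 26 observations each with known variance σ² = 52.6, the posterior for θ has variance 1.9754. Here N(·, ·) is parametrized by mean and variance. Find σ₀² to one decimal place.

σ₀² = 83.8

Posterior precision equals prior precision plus data precision: 1/σ_n² = 1/σ₀² + n/σ².
So 1/σ₀² = 1/1.9754 − 26/52.6 = 0.506227 − 0.494297 = 0.011930.
Hence σ₀² = 1/0.011930 ≈ 83.8.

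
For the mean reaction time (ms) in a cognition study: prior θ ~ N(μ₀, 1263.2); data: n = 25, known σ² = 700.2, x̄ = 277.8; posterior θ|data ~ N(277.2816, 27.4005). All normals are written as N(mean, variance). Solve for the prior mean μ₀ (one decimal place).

μ₀ = 253.9

With known observation variance, the Normal–Normal posterior has precision τ_n = τ₀ + n/σ² and mean μ_n = (τ₀μ₀ + (n/σ²)x̄)/τ_n.
Here τ₀ = 1/1263.2 = 0.000792 and τ_data = 25/700.2 = 0.035704, so τ_n = 0.036496.
Rearranging for μ₀: μ₀ = (μ_n·τ_n − τ_data·x̄)/τ₀ = (277.2816·0.036496 − 0.035704·277.8) / 0.000792 = 0.201098/0.000792 ≈ 253.9.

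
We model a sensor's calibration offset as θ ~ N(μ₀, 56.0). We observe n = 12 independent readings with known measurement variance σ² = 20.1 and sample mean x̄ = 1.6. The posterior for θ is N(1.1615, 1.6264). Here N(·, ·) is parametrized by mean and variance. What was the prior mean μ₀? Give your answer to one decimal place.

With known observation variance, the Normal–Normal posterior has precision τ_n = τ₀ + n/σ² and mean μ_n = (τ₀μ₀ + (n/σ²)x̄)/τ_n.
Here τ₀ = 1/56.0 = 0.017857 and τ_data = 12/20.1 = 0.597015, so τ_n = 0.614872.
Rearranging for μ₀: μ₀ = (μ_n·τ_n − τ_data·x̄)/τ₀ = (1.1615·0.614872 − 0.597015·1.6) / 0.017857 = -0.241050/0.017857 ≈ -13.5.

μ₀ = -13.5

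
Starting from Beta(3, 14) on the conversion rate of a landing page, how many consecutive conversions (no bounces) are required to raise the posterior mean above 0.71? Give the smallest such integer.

k = 32

After k conversions and 0 bounces the posterior is Beta(3+k, 14), with mean (3+k)/(3+14+k).
Set (3+k)/(17+k) > 0.71 and solve: k > (0.71·17 − 3)/(1 − 0.71) = 31.276.
The smallest integer exceeding 31.276 is 32, and checking k=32: (35)/(49) = 0.7143 > 0.71.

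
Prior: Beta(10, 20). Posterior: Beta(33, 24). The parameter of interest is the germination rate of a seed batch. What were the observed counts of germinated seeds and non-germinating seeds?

Under Beta–binomial conjugacy the posterior parameters are (α+s, β+f).
Match parameters: s=33−10=23, f=24−20=4.

23 germinated seeds and 4 non-germinating seeds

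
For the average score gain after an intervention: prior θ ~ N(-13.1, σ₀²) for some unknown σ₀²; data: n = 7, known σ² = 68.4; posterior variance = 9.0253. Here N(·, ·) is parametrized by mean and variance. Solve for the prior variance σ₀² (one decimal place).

Posterior precision equals prior precision plus data precision: 1/σ_n² = 1/σ₀² + n/σ².
So 1/σ₀² = 1/9.0253 − 7/68.4 = 0.110800 − 0.102339 = 0.008461.
Hence σ₀² = 1/0.008461 ≈ 118.2.

σ₀² = 118.2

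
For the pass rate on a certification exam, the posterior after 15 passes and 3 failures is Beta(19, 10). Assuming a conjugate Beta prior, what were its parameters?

Beta is conjugate to the binomial likelihood: posterior = Beta(α+s, β+f).
Subtract the data counts: 19−15=4, 10−3=7.

Beta(4, 7)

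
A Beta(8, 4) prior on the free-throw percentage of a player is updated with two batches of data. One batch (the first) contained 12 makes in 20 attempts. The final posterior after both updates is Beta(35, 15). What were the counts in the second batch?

Because Beta–binomial updating is additive in the counts, the combined data contributed (α_post−α_prior, β_post−β_prior) successes and failures.
Total across both batches: 35−8=27 makes, 15−4=11 misses.
Subtract the first batch: 27−12=15 makes and 11−8=3 misses.

15 makes and 3 misses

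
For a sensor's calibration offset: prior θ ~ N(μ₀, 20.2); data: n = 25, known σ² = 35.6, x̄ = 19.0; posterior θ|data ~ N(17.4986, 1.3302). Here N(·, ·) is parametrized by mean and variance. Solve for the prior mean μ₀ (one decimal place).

μ₀ = -3.8

The posterior mean is a precision-weighted average: μ_n = (τ₀μ₀ + τ_data·x̄)/(τ₀+τ_data), with τ₀=1/σ₀² and τ_data=n/σ².
Here τ₀ = 1/20.2 = 0.049505 and τ_data = 25/35.6 = 0.702247, so τ_n = 0.751752.
Rearranging for μ₀: μ₀ = (μ_n·τ_n − τ_data·x̄)/τ₀ = (17.4986·0.751752 − 0.702247·19.0) / 0.049505 = -0.188085/0.049505 ≈ -3.8.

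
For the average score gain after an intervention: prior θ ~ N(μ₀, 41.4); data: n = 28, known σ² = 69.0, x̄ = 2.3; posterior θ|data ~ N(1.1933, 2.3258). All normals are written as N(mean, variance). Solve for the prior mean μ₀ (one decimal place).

The posterior mean is a precision-weighted average: μ_n = (τ₀μ₀ + τ_data·x̄)/(τ₀+τ_data), with τ₀=1/σ₀² and τ_data=n/σ².
Here τ₀ = 1/41.4 = 0.024155 and τ_data = 28/69.0 = 0.405797, so τ_n = 0.429952.
Rearranging for μ₀: μ₀ = (μ_n·τ_n − τ_data·x̄)/τ₀ = (1.1933·0.429952 − 0.405797·2.3) / 0.024155 = -0.420271/0.024155 ≈ -17.4.

μ₀ = -17.4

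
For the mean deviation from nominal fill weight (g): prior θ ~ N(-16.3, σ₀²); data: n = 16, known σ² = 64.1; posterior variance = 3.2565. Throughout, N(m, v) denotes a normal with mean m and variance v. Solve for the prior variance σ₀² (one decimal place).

σ₀² = 17.4

Posterior precision equals prior precision plus data precision: 1/σ_n² = 1/σ₀² + n/σ².
So 1/σ₀² = 1/3.2565 − 16/64.1 = 0.307078 − 0.249610 = 0.057468.
Hence σ₀² = 1/0.057468 ≈ 17.4.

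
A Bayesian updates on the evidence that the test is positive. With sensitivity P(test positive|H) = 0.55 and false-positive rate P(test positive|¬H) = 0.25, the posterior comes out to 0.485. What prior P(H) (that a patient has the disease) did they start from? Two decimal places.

Bayes' rule in odds form gives O(H|E) = O(H)·[P(E|H)/P(E|¬H)], hence O(H) = O(H|E)/LR.
Posterior odds = 0.485/(1−0.485) = 0.9417. LR = 0.55/0.25 = 2.2000.
Prior odds = 0.9417/2.2000 = 0.4280, so P(H) = 0.4280/(1+0.4280) ≈ 0.30.

P(H) = 0.30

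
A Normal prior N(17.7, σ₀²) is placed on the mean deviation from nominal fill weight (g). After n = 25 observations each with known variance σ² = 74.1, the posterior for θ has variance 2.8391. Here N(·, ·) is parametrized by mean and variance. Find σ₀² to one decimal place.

σ₀² = 67.4

Posterior precision equals prior precision plus data precision: 1/σ_n² = 1/σ₀² + n/σ².
So 1/σ₀² = 1/2.8391 − 25/74.1 = 0.352224 − 0.337382 = 0.014842.
Hence σ₀² = 1/0.014842 ≈ 67.4.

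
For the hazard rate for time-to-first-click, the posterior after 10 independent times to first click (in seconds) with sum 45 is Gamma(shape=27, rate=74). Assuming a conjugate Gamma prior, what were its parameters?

For an exponential likelihood with a Gamma(α, β) prior on the rate, n observations with total T give posterior Gamma(α+n, β+T).
So α = 27 − 10 = 17 and β = 74 − 45 = 29.

Gamma(shape=17, rate=29)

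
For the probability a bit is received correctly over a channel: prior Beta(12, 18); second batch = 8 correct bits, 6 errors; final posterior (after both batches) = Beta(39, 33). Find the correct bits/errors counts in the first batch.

Sequential conjugate updates are equivalent to a single update on the pooled data, so total successes = posterior α − prior α and total failures = posterior β − prior β.
Total across both batches: 39−12=27 correct bits, 33−18=15 errors.
Subtract the second batch: 27−8=19 correct bits and 15−6=9 errors.

19 correct bits and 9 errors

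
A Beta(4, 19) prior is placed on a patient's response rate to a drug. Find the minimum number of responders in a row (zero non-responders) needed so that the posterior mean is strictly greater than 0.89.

k = 150

After k responders and 0 non-responders the posterior is Beta(4+k, 19), with mean (4+k)/(4+19+k).
Set (4+k)/(23+k) > 0.89 and solve: k > (0.89·23 − 4)/(1 − 0.89) = 149.727.
The smallest integer exceeding 149.727 is 150, and checking k=150: (154)/(173) = 0.8902 > 0.89.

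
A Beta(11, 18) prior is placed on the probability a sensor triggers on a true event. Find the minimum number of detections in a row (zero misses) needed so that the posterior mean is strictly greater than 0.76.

k = 47

After k detections and 0 misses the posterior is Beta(11+k, 18), with mean (11+k)/(11+18+k).
Set (11+k)/(29+k) > 0.76 and solve: k > (0.76·29 − 11)/(1 − 0.76) = 46.000.
The smallest integer exceeding 46.000 is 47, and checking k=47: (58)/(76) = 0.7632 > 0.76.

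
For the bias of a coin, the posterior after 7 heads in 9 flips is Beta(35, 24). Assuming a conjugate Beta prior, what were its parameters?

Beta is conjugate to the binomial likelihood: posterior = Beta(a+s, b+f).
Subtract the data counts: 35−7=28, 24−2=22.

Beta(28, 22)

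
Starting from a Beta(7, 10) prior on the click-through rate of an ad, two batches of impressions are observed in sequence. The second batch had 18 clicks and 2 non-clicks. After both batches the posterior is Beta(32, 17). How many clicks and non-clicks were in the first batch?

7 clicks and 5 non-clicks

Because Beta–binomial updating is additive in the counts, the combined data contributed (α_post−α_prior, β_post−β_prior) successes and failures.
Total across both batches: 32−7=25 clicks, 17−10=7 non-clicks.
Subtract the second batch: 25−18=7 clicks and 7−2=5 non-clicks.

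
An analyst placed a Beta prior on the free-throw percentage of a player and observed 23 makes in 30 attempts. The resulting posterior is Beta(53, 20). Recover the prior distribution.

Beta(30, 13)

A Beta(a, b) prior with s successes and f failures in binomial data gives a Beta(a+s, b+f) posterior.
Subtract the data counts: 53−23=30, 20−7=13.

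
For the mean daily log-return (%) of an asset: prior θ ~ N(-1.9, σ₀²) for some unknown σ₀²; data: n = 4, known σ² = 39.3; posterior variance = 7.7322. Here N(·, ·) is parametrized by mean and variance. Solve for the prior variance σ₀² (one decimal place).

σ₀² = 36.3

For the Normal–Normal model with known σ², precisions add: τ_n = τ₀ + n/σ².
So 1/σ₀² = 1/7.7322 − 4/39.3 = 0.129329 − 0.101781 = 0.027548.
Hence σ₀² = 1/0.027548 ≈ 36.3.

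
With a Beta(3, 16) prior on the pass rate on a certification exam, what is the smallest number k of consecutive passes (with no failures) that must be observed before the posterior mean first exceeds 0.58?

k = 20

After k passes and 0 failures the posterior is Beta(3+k, 16), with mean (3+k)/(3+16+k).
Set (3+k)/(19+k) > 0.58 and solve: k > (0.58·19 − 3)/(1 − 0.58) = 19.095.
The smallest integer exceeding 19.095 is 20.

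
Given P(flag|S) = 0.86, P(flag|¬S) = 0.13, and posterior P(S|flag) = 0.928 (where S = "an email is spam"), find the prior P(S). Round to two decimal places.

P(S) = 0.66

Bayes' rule in odds form gives O(S|E) = O(S)·[P(E|S)/P(E|¬S)], hence O(S) = O(S|E)/LR.
Posterior odds = 0.928/(1−0.928) = 12.8889. LR = 0.86/0.13 = 6.6154.
Prior odds = 12.8889/6.6154 = 1.9483, so P(S) = 1.9483/(1+1.9483) ≈ 0.66.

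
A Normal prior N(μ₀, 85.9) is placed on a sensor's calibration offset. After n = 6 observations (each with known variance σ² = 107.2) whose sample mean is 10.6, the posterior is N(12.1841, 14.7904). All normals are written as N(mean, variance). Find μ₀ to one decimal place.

The posterior mean is a precision-weighted average: μ_n = (τ₀μ₀ + τ_data·x̄)/(τ₀+τ_data), with τ₀=1/σ₀² and τ_data=n/σ².
Here τ₀ = 1/85.9 = 0.011641 and τ_data = 6/107.2 = 0.055970, so τ_n = 0.067611.
Rearranging for μ₀: μ₀ = (μ_n·τ_n − τ_data·x̄)/τ₀ = (12.1841·0.067611 − 0.055970·10.6) / 0.011641 = 0.230497/0.011641 ≈ 19.8.

μ₀ = 19.8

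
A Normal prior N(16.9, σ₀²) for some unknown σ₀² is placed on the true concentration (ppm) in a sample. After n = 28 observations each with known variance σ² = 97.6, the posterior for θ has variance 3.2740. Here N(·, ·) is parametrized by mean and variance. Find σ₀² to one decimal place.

For the Normal–Normal model with known σ², precisions add: τ_n = τ₀ + n/σ².
So 1/σ₀² = 1/3.2740 − 28/97.6 = 0.305437 − 0.286885 = 0.018552.
Hence σ₀² = 1/0.018552 ≈ 53.9.

σ₀² = 53.9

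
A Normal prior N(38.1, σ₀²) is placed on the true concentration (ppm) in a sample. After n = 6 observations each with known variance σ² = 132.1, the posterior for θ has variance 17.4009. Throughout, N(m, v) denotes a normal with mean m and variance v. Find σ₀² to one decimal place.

For the Normal–Normal model with known σ², precisions add: τ_n = τ₀ + n/σ².
So 1/σ₀² = 1/17.4009 − 6/132.1 = 0.057468 − 0.045420 = 0.012048.
Hence σ₀² = 1/0.012048 ≈ 83.0.

σ₀² = 83.0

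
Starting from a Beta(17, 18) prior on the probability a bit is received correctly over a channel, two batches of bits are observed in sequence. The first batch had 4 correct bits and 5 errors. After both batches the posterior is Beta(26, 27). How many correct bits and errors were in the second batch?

Because Beta–binomial updating is additive in the counts, the combined data contributed (α_post−α_prior, β_post−β_prior) successes and failures.
Total across both batches: 26−17=9 correct bits, 27−18=9 errors.
Subtract the first batch: 9−4=5 correct bits and 9−5=4 errors.

5 correct bits and 4 errors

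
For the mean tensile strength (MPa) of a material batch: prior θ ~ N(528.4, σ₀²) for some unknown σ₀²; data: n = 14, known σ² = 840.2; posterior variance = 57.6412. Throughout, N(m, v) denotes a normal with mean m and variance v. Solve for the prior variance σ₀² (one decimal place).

σ₀² = 1457.7

For the Normal–Normal model with known σ², precisions add: τ_n = τ₀ + n/σ².
So 1/σ₀² = 1/57.6412 − 14/840.2 = 0.017349 − 0.016663 = 0.000686.
Hence σ₀² = 1/0.000686 ≈ 1457.7.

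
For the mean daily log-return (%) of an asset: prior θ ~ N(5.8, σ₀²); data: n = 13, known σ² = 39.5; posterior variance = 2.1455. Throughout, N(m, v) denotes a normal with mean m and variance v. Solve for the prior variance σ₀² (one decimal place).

σ₀² = 7.3

Posterior precision equals prior precision plus data precision: 1/σ_n² = 1/σ₀² + n/σ².
So 1/σ₀² = 1/2.1455 − 13/39.5 = 0.466092 − 0.329114 = 0.136978.
Hence σ₀² = 1/0.136978 ≈ 7.3.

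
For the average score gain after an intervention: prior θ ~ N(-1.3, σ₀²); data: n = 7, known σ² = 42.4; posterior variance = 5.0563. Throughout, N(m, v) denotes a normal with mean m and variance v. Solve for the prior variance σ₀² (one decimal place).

σ₀² = 30.6

For the Normal–Normal model with known σ², precisions add: τ_n = τ₀ + n/σ².
So 1/σ₀² = 1/5.0563 − 7/42.4 = 0.197773 − 0.165094 = 0.032679.
Hence σ₀² = 1/0.032679 ≈ 30.6.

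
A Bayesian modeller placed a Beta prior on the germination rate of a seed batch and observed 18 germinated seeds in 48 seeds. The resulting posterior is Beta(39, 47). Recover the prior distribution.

Beta is conjugate to the binomial likelihood: posterior = Beta(a+s, b+f).
Subtract the data counts: 39−18=21, 47−30=17.

Beta(21, 17)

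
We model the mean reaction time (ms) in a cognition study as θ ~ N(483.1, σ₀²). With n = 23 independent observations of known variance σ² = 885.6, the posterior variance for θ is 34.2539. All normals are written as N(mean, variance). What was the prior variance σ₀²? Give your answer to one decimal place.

For the Normal–Normal model with known σ², precisions add: τ_n = τ₀ + n/σ².
So 1/σ₀² = 1/34.2539 − 23/885.6 = 0.029194 − 0.025971 = 0.003223.
Hence σ₀² = 1/0.003223 ≈ 310.3.

σ₀² = 310.3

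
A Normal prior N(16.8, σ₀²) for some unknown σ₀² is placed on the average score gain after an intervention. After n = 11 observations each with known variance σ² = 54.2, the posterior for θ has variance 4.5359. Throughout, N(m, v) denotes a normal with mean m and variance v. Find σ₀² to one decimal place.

For the Normal–Normal model with known σ², precisions add: τ_n = τ₀ + n/σ².
So 1/σ₀² = 1/4.5359 − 11/54.2 = 0.220463 − 0.202952 = 0.017511.
Hence σ₀² = 1/0.017511 ≈ 57.1.

σ₀² = 57.1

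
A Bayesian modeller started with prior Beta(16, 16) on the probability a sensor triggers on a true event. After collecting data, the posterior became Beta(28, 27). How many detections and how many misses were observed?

12 detections and 11 misses

Under Beta–binomial conjugacy the posterior parameters are (a+s, b+f).
So s = 28 − 16 = 12 and f = 27 − 16 = 11.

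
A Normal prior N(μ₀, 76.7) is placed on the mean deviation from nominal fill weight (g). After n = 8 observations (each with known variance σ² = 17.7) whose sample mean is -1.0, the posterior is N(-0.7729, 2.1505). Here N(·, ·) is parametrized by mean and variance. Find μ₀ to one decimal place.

With known observation variance, the Normal–Normal posterior has precision τ_n = τ₀ + n/σ² and mean μ_n = (τ₀μ₀ + (n/σ²)x̄)/τ_n.
Here τ₀ = 1/76.7 = 0.013038 and τ_data = 8/17.7 = 0.451977, so τ_n = 0.465015.
Rearranging for μ₀: μ₀ = (μ_n·τ_n − τ_data·x̄)/τ₀ = (-0.7729·0.465015 − 0.451977·-1.0) / 0.013038 = 0.092567/0.013038 ≈ 7.1.

μ₀ = 7.1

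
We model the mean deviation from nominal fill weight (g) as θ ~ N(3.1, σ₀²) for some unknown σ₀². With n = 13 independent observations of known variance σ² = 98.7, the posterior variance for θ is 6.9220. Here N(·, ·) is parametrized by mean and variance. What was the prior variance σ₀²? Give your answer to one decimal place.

Posterior precision equals prior precision plus data precision: 1/σ_n² = 1/σ₀² + n/σ².
So 1/σ₀² = 1/6.9220 − 13/98.7 = 0.144467 − 0.131712 = 0.012755.
Hence σ₀² = 1/0.012755 ≈ 78.4.

σ₀² = 78.4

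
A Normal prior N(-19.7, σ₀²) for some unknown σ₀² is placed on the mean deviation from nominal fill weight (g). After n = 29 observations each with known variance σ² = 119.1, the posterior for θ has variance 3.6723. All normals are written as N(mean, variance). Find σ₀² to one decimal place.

Posterior precision equals prior precision plus data precision: 1/σ_n² = 1/σ₀² + n/σ².
So 1/σ₀² = 1/3.6723 − 29/119.1 = 0.272309 − 0.243493 = 0.028816.
Hence σ₀² = 1/0.028816 ≈ 34.7.

σ₀² = 34.7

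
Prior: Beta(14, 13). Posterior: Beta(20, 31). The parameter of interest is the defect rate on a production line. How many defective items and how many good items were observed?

6 defective items and 18 good items

Beta is conjugate to the binomial likelihood: posterior = Beta(α+s, β+f).
So s = 20 − 14 = 6 and f = 31 − 13 = 18.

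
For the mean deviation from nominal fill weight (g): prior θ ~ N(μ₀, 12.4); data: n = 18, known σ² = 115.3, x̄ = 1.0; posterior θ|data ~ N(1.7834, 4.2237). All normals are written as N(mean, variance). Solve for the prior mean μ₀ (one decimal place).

With known observation variance, the Normal–Normal posterior has precision τ_n = τ₀ + n/σ² and mean μ_n = (τ₀μ₀ + (n/σ²)x̄)/τ_n.
Here τ₀ = 1/12.4 = 0.080645 and τ_data = 18/115.3 = 0.156114, so τ_n = 0.236759.
Rearranging for μ₀: μ₀ = (μ_n·τ_n − τ_data·x̄)/τ₀ = (1.7834·0.236759 − 0.156114·1.0) / 0.080645 = 0.266122/0.080645 ≈ 3.3.

μ₀ = 3.3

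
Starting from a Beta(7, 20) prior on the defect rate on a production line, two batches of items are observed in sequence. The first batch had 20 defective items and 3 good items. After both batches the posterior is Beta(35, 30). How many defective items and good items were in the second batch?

Sequential conjugate updates are equivalent to a single update on the pooled data, so total successes = posterior α − prior α and total failures = posterior β − prior β.
Total across both batches: 35−7=28 defective items, 30−20=10 good items.
Subtract the first batch: 28−20=8 defective items and 10−3=7 good items.

8 defective items and 7 good items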